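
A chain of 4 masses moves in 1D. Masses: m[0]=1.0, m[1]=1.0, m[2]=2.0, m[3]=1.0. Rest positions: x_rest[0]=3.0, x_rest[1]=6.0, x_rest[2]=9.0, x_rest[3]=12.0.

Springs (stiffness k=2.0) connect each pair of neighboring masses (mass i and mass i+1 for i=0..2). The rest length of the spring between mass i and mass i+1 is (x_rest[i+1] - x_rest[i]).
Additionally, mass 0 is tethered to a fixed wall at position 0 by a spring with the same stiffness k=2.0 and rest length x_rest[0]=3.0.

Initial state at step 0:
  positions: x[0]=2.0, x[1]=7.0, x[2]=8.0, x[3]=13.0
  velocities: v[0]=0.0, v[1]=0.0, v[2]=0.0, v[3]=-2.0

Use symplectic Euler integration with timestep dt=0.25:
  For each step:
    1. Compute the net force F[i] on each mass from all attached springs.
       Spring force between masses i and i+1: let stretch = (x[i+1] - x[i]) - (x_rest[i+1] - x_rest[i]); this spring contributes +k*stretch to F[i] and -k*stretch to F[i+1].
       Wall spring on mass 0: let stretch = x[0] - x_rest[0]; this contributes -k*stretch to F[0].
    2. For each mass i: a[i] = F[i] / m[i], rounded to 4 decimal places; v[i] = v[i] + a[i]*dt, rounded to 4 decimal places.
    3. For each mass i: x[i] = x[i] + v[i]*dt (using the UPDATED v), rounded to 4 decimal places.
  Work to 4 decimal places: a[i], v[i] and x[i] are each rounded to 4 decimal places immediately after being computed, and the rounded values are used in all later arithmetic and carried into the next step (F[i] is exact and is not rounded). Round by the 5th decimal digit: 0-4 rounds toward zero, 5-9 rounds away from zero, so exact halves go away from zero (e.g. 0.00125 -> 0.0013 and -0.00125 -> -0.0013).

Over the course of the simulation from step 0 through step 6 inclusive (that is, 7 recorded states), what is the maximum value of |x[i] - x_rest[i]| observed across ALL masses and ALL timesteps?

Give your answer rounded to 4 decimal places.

Answer: 2.5104

Derivation:
Step 0: x=[2.0000 7.0000 8.0000 13.0000] v=[0.0000 0.0000 0.0000 -2.0000]
Step 1: x=[2.3750 6.5000 8.2500 12.2500] v=[1.5000 -2.0000 1.0000 -3.0000]
Step 2: x=[2.9688 5.7031 8.6406 11.3750] v=[2.3750 -3.1875 1.5625 -3.5000]
Step 3: x=[3.5333 4.9316 9.0185 10.5332] v=[2.2578 -3.0859 1.5117 -3.3672]
Step 4: x=[3.8309 4.4962 9.2357 9.8771] v=[1.1903 -1.7416 0.8687 -2.6246]
Step 5: x=[3.7328 4.5701 9.1968 9.5158] v=[-0.3925 0.2955 -0.1558 -1.4453]
Step 6: x=[3.2727 5.1177 8.8886 9.4896] v=[-1.8403 2.1902 -1.2327 -0.1048]
Max displacement = 2.5104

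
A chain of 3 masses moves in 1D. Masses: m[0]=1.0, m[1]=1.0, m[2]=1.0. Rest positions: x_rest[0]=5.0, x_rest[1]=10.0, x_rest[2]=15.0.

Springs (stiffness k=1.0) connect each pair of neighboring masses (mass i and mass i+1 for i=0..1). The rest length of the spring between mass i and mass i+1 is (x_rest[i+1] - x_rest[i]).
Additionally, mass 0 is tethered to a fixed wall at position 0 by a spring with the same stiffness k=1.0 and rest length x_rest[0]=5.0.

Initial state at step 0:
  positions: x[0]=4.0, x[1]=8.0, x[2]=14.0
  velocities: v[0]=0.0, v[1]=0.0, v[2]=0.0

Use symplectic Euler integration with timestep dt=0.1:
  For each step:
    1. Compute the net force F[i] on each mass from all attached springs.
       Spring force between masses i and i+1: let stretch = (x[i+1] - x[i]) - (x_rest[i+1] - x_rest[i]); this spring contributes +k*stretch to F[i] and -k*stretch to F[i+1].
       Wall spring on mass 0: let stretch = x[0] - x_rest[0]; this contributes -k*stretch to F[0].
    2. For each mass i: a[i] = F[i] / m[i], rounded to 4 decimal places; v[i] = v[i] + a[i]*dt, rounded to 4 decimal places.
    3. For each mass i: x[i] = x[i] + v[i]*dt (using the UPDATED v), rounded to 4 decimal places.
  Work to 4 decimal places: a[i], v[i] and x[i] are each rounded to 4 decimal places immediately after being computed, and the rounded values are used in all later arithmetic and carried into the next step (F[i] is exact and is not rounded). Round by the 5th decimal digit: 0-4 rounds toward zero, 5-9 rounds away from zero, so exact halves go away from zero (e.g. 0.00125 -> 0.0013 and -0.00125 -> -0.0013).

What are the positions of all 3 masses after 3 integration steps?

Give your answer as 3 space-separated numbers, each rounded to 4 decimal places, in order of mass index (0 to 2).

Step 0: x=[4.0000 8.0000 14.0000] v=[0.0000 0.0000 0.0000]
Step 1: x=[4.0000 8.0200 13.9900] v=[0.0000 0.2000 -0.1000]
Step 2: x=[4.0002 8.0595 13.9703] v=[0.0020 0.3950 -0.1970]
Step 3: x=[4.0010 8.1175 13.9415] v=[0.0079 0.5802 -0.2881]

Answer: 4.0010 8.1175 13.9415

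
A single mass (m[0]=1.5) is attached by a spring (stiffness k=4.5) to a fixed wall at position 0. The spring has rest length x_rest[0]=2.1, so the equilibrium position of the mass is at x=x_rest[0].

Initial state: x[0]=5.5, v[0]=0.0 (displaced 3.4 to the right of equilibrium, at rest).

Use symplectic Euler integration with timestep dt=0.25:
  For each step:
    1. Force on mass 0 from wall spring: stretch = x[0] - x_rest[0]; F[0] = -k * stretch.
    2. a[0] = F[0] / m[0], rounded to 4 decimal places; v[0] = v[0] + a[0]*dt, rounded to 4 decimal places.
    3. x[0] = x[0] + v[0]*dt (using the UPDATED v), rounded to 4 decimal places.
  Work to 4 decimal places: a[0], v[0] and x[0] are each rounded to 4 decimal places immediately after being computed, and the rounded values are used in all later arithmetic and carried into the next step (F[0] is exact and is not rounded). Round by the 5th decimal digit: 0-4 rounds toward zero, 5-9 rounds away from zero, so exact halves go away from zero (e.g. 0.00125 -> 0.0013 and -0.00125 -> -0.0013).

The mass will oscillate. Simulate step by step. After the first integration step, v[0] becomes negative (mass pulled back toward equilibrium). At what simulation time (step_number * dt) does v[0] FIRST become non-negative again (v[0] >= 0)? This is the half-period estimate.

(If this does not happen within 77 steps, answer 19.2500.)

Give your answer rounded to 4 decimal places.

Step 0: x=[5.5000] v=[0.0000]
Step 1: x=[4.8625] v=[-2.5500]
Step 2: x=[3.7070] v=[-4.6219]
Step 3: x=[2.2502] v=[-5.8272]
Step 4: x=[0.7652] v=[-5.9399]
Step 5: x=[-0.4695] v=[-4.9388]
Step 6: x=[-1.2224] v=[-3.0117]
Step 7: x=[-1.3524] v=[-0.5199]
Step 8: x=[-0.8351] v=[2.0694]
First v>=0 after going negative at step 8, time=2.0000

Answer: 2.0000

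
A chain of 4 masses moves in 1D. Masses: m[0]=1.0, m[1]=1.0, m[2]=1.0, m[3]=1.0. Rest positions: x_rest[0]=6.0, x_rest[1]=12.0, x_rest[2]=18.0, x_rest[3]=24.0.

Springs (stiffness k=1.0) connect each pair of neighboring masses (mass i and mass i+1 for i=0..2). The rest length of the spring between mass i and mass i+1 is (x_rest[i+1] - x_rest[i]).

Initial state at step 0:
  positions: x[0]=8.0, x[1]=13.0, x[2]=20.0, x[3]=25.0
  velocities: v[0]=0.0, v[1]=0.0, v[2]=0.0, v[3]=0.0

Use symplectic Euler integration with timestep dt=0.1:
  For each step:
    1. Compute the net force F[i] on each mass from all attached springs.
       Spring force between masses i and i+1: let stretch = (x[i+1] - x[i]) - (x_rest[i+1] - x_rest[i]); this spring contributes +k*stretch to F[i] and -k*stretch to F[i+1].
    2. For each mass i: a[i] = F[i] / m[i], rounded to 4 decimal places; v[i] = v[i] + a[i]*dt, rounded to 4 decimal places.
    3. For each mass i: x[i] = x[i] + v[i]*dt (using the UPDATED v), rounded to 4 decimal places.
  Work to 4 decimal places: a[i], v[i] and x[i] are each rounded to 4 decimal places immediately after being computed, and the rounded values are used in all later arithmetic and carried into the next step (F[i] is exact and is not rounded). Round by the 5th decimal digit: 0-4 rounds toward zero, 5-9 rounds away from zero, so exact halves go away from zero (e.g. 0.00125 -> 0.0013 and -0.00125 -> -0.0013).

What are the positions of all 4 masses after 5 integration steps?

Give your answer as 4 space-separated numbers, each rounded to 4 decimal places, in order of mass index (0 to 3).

Answer: 7.8602 13.2761 19.7239 25.1398

Derivation:
Step 0: x=[8.0000 13.0000 20.0000 25.0000] v=[0.0000 0.0000 0.0000 0.0000]
Step 1: x=[7.9900 13.0200 19.9800 25.0100] v=[-0.1000 0.2000 -0.2000 0.1000]
Step 2: x=[7.9703 13.0593 19.9407 25.0297] v=[-0.1970 0.3930 -0.3930 0.1970]
Step 3: x=[7.9415 13.1165 19.8835 25.0585] v=[-0.2881 0.5722 -0.5722 0.2881]
Step 4: x=[7.9044 13.1896 19.8104 25.0956] v=[-0.3706 0.7314 -0.7314 0.3706]
Step 5: x=[7.8602 13.2761 19.7239 25.1398] v=[-0.4421 0.8650 -0.8650 0.4421]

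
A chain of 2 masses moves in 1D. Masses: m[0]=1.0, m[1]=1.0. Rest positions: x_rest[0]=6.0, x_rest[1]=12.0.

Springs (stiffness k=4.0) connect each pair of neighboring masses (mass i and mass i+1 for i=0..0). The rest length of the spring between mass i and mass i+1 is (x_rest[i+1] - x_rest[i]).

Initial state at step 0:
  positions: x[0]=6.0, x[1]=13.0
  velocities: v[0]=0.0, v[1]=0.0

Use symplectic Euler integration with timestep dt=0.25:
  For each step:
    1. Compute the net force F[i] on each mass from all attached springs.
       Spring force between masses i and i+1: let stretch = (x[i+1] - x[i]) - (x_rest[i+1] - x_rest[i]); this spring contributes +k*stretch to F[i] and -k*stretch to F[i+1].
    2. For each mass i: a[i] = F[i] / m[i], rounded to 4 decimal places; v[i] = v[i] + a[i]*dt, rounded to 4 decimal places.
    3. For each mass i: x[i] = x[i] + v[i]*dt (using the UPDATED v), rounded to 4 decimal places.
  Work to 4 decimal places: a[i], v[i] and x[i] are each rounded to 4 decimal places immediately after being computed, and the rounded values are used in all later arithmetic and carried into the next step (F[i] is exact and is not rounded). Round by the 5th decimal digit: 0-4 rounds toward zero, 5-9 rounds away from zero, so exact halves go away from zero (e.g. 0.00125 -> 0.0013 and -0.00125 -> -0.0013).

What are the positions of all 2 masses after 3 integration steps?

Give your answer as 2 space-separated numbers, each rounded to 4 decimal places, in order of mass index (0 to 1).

Step 0: x=[6.0000 13.0000] v=[0.0000 0.0000]
Step 1: x=[6.2500 12.7500] v=[1.0000 -1.0000]
Step 2: x=[6.6250 12.3750] v=[1.5000 -1.5000]
Step 3: x=[6.9375 12.0625] v=[1.2500 -1.2500]

Answer: 6.9375 12.0625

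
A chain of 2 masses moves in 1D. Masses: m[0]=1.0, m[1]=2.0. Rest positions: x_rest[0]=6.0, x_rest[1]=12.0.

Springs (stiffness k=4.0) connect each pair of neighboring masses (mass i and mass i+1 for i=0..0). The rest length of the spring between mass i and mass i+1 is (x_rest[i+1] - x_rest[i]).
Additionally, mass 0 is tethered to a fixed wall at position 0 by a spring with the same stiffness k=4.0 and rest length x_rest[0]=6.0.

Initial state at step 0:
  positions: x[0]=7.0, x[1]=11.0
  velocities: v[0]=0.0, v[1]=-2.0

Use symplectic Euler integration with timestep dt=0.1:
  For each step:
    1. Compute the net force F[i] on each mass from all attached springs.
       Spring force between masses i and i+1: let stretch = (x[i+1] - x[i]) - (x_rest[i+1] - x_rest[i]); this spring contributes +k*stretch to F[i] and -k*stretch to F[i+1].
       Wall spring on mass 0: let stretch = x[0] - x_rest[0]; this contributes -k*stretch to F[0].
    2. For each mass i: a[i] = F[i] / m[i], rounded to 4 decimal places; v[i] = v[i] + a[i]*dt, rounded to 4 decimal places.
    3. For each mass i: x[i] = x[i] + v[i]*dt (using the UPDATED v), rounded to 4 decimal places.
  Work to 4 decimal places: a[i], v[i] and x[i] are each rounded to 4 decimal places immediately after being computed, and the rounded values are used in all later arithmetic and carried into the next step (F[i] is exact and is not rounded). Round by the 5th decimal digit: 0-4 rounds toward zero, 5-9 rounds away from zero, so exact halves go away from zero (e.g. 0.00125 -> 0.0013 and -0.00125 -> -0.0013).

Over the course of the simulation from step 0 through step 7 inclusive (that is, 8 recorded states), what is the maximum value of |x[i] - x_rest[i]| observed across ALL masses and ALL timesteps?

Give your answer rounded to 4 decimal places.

Step 0: x=[7.0000 11.0000] v=[0.0000 -2.0000]
Step 1: x=[6.8800 10.8400] v=[-1.2000 -1.6000]
Step 2: x=[6.6432 10.7208] v=[-2.3680 -1.1920]
Step 3: x=[6.3038 10.6401] v=[-3.3942 -0.8075]
Step 4: x=[5.8857 10.5926] v=[-4.1812 -0.4748]
Step 5: x=[5.4204 10.5710] v=[-4.6527 -0.2162]
Step 6: x=[4.9443 10.5664] v=[-4.7606 -0.0463]
Step 7: x=[4.4954 10.5693] v=[-4.4895 0.0293]
Max displacement = 1.5046

Answer: 1.5046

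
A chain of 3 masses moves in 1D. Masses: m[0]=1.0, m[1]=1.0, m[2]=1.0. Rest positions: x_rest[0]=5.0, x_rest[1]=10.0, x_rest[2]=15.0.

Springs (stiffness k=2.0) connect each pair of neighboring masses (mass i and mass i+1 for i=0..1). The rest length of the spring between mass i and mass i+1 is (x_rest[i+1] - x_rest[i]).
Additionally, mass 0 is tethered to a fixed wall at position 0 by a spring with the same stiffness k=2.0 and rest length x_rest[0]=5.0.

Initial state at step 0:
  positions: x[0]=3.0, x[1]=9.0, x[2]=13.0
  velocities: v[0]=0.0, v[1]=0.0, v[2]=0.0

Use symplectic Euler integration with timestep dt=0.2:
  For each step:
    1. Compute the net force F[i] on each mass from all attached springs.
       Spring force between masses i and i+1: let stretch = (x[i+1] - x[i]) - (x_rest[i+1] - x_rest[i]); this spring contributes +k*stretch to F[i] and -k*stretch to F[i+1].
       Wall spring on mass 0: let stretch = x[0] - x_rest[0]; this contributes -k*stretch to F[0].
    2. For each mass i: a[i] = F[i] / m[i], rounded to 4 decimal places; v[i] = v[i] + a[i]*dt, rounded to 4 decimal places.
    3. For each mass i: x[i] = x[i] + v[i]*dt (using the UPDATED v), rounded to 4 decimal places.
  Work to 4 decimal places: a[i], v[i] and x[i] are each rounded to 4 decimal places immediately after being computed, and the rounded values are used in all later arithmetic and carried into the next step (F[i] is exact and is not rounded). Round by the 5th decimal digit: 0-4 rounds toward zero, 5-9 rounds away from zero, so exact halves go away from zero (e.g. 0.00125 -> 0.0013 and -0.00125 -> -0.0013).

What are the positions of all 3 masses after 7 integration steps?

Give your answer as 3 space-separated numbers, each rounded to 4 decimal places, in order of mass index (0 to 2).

Step 0: x=[3.0000 9.0000 13.0000] v=[0.0000 0.0000 0.0000]
Step 1: x=[3.2400 8.8400 13.0800] v=[1.2000 -0.8000 0.4000]
Step 2: x=[3.6688 8.5712 13.2208] v=[2.1440 -1.3440 0.7040]
Step 3: x=[4.1963 8.2822 13.3896] v=[2.6374 -1.4451 0.8442]
Step 4: x=[4.7149 8.0749 13.5498] v=[2.5932 -1.0365 0.8012]
Step 5: x=[5.1251 8.0368 13.6720] v=[2.0512 -0.1905 0.6112]
Step 6: x=[5.3583 8.2166 13.7434] v=[1.1658 0.8989 0.3571]
Step 7: x=[5.3915 8.6099 13.7727] v=[0.1658 1.9663 0.1464]

Answer: 5.3915 8.6099 13.7727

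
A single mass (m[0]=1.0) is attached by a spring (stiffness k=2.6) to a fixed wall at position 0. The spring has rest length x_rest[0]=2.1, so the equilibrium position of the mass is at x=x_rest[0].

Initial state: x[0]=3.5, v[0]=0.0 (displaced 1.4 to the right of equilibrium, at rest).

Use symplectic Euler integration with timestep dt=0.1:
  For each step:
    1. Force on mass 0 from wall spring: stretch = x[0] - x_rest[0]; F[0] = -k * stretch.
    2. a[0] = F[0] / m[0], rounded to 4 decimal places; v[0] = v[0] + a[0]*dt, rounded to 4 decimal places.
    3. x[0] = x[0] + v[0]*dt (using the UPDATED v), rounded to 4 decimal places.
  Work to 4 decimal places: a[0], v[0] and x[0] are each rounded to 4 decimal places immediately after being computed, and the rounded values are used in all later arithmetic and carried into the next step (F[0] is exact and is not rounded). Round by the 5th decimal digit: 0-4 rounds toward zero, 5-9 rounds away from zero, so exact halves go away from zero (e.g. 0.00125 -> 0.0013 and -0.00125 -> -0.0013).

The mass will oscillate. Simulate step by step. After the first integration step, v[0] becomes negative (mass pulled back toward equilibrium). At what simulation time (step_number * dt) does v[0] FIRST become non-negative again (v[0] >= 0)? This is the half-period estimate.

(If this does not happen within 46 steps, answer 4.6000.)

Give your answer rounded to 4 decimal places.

Step 0: x=[3.5000] v=[0.0000]
Step 1: x=[3.4636] v=[-0.3640]
Step 2: x=[3.3918] v=[-0.7185]
Step 3: x=[3.2864] v=[-1.0544]
Step 4: x=[3.1501] v=[-1.3629]
Step 5: x=[2.9865] v=[-1.6359]
Step 6: x=[2.7999] v=[-1.8664]
Step 7: x=[2.5951] v=[-2.0484]
Step 8: x=[2.3774] v=[-2.1771]
Step 9: x=[2.1525] v=[-2.2492]
Step 10: x=[1.9262] v=[-2.2629]
Step 11: x=[1.7044] v=[-2.2177]
Step 12: x=[1.4929] v=[-2.1148]
Step 13: x=[1.2972] v=[-1.9570]
Step 14: x=[1.1224] v=[-1.7483]
Step 15: x=[0.9730] v=[-1.4941]
Step 16: x=[0.8529] v=[-1.2011]
Step 17: x=[0.7652] v=[-0.8769]
Step 18: x=[0.7122] v=[-0.5299]
Step 19: x=[0.6953] v=[-0.1691]
Step 20: x=[0.7149] v=[0.1961]
First v>=0 after going negative at step 20, time=2.0000

Answer: 2.0000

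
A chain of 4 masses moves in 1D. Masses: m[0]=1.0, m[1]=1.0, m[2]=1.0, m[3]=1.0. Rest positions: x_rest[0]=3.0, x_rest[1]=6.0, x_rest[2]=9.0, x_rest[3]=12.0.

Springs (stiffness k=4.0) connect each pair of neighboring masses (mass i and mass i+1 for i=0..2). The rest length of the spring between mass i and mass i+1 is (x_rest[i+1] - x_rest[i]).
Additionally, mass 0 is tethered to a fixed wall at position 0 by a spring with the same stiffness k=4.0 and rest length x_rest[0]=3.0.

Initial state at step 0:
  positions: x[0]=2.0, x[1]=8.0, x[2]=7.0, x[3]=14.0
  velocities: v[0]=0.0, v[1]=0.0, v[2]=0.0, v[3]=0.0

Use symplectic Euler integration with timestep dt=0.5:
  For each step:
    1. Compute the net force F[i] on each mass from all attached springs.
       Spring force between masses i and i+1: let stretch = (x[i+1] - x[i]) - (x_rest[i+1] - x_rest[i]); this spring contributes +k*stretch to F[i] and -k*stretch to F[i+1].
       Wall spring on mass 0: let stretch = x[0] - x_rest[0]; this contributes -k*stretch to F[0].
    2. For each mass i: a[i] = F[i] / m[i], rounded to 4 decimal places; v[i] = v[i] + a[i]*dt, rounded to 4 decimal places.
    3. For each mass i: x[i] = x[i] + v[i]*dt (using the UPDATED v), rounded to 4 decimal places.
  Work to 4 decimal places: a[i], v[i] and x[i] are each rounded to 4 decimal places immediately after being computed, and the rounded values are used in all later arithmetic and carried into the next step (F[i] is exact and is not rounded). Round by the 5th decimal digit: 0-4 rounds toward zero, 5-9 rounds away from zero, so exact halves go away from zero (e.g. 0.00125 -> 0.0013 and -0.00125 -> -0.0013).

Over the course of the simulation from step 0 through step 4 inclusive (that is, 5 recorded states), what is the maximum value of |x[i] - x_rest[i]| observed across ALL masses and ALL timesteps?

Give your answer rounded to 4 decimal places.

Answer: 7.0000

Derivation:
Step 0: x=[2.0000 8.0000 7.0000 14.0000] v=[0.0000 0.0000 0.0000 0.0000]
Step 1: x=[6.0000 1.0000 15.0000 10.0000] v=[8.0000 -14.0000 16.0000 -8.0000]
Step 2: x=[-1.0000 13.0000 4.0000 14.0000] v=[-14.0000 24.0000 -22.0000 8.0000]
Step 3: x=[7.0000 2.0000 12.0000 11.0000] v=[16.0000 -22.0000 16.0000 -6.0000]
Step 4: x=[3.0000 6.0000 9.0000 12.0000] v=[-8.0000 8.0000 -6.0000 2.0000]
Max displacement = 7.0000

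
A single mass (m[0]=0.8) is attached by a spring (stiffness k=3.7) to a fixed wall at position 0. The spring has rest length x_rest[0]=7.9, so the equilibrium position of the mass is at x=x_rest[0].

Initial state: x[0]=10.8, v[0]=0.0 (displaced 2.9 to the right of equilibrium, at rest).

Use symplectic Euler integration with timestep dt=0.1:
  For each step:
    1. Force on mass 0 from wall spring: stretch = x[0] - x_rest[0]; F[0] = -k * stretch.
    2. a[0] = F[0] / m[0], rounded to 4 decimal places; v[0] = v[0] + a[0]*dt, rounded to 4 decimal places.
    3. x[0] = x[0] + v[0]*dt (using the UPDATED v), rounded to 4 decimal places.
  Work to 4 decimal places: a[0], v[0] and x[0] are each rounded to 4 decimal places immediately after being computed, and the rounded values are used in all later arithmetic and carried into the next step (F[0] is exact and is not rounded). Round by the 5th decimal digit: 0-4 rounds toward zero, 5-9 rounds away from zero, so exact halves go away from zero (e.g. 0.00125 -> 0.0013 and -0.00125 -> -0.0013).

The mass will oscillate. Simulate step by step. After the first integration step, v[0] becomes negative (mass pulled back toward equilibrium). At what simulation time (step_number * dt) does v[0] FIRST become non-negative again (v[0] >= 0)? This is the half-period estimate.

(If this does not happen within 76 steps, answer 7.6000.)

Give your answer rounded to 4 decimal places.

Step 0: x=[10.8000] v=[0.0000]
Step 1: x=[10.6659] v=[-1.3413]
Step 2: x=[10.4039] v=[-2.6205]
Step 3: x=[10.0260] v=[-3.7786]
Step 4: x=[9.5498] v=[-4.7619]
Step 5: x=[8.9973] v=[-5.5249]
Step 6: x=[8.3941] v=[-6.0324]
Step 7: x=[7.7680] v=[-6.2609]
Step 8: x=[7.1480] v=[-6.1999]
Step 9: x=[6.5628] v=[-5.8521]
Step 10: x=[6.0394] v=[-5.2336]
Step 11: x=[5.6021] v=[-4.3731]
Step 12: x=[5.2711] v=[-3.3103]
Step 13: x=[5.0617] v=[-2.0944]
Step 14: x=[4.9835] v=[-0.7817]
Step 15: x=[5.0402] v=[0.5672]
First v>=0 after going negative at step 15, time=1.5000

Answer: 1.5000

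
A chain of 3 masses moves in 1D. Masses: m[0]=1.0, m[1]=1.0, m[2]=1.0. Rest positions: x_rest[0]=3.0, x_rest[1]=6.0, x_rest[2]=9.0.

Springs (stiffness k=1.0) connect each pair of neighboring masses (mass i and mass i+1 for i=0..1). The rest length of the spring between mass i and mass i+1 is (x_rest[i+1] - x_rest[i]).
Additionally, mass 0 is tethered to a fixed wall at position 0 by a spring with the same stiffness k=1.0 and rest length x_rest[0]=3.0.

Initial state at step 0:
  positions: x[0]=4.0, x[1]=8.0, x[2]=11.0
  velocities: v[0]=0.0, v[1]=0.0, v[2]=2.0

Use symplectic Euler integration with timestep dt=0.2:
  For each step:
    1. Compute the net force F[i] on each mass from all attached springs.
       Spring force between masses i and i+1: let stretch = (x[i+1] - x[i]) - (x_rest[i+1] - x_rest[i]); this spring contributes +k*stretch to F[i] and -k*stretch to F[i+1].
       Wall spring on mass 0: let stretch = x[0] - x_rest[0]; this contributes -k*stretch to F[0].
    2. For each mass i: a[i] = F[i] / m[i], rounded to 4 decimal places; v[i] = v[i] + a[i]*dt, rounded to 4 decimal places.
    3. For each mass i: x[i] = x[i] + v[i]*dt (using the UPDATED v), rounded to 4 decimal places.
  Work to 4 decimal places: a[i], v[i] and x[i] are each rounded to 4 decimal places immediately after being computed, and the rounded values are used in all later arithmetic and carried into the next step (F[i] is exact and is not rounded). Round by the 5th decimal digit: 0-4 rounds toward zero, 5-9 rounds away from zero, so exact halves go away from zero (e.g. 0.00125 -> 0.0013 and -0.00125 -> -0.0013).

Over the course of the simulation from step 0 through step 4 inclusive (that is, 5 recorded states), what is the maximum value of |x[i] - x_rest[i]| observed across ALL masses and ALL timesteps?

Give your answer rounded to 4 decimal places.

Answer: 3.4249

Derivation:
Step 0: x=[4.0000 8.0000 11.0000] v=[0.0000 0.0000 2.0000]
Step 1: x=[4.0000 7.9600 11.4000] v=[0.0000 -0.2000 2.0000]
Step 2: x=[3.9984 7.8992 11.7824] v=[-0.0080 -0.3040 1.9120]
Step 3: x=[3.9929 7.8377 12.1295] v=[-0.0275 -0.3075 1.7354]
Step 4: x=[3.9815 7.7941 12.4249] v=[-0.0571 -0.2181 1.4770]
Max displacement = 3.4249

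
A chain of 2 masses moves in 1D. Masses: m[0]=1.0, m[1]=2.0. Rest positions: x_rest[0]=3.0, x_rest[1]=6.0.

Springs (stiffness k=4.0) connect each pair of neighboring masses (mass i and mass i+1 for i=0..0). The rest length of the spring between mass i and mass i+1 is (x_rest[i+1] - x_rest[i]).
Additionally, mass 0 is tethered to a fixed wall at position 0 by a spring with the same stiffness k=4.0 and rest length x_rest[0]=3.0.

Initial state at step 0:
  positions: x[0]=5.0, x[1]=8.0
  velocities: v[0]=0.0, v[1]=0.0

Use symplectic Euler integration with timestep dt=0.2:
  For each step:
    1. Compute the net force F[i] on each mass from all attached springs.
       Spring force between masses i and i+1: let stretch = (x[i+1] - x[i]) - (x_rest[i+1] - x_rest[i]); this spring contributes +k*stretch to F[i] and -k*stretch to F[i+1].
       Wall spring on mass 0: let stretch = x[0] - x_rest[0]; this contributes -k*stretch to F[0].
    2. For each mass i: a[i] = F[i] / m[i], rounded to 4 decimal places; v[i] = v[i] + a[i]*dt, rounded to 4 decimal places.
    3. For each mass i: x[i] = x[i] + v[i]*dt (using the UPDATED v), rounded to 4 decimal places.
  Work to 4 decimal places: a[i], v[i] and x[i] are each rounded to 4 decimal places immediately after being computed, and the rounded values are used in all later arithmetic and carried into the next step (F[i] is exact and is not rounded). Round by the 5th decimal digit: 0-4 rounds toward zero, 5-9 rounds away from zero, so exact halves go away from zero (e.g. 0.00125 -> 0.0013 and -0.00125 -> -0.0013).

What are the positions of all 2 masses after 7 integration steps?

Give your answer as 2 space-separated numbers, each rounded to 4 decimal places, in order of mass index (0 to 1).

Step 0: x=[5.0000 8.0000] v=[0.0000 0.0000]
Step 1: x=[4.6800 8.0000] v=[-1.6000 0.0000]
Step 2: x=[4.1424 7.9744] v=[-2.6880 -0.1280]
Step 3: x=[3.5551 7.8822] v=[-2.9363 -0.4608]
Step 4: x=[3.0914 7.6839] v=[-2.3187 -0.9916]
Step 5: x=[2.8678 7.3582] v=[-1.1178 -1.6286]
Step 6: x=[2.9039 6.9132] v=[0.1803 -2.2248]
Step 7: x=[3.1168 6.3875] v=[1.0646 -2.6285]

Answer: 3.1168 6.3875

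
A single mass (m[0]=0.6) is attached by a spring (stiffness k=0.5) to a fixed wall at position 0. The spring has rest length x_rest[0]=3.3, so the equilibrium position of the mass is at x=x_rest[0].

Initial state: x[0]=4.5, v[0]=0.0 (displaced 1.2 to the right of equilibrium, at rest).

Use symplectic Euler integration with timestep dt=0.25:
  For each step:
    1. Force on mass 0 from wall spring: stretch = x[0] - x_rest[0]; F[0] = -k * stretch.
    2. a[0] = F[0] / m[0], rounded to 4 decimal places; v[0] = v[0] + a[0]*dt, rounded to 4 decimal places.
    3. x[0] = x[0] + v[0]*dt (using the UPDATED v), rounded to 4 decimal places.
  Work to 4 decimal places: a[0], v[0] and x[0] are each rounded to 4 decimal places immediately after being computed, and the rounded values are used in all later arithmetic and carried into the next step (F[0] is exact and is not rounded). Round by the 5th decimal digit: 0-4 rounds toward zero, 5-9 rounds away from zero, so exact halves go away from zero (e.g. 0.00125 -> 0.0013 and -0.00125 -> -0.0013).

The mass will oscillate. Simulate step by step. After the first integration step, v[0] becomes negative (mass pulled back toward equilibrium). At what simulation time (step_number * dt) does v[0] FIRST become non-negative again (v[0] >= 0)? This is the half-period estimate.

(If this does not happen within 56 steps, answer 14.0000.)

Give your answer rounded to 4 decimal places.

Answer: 3.5000

Derivation:
Step 0: x=[4.5000] v=[0.0000]
Step 1: x=[4.4375] v=[-0.2500]
Step 2: x=[4.3158] v=[-0.4870]
Step 3: x=[4.1412] v=[-0.6986]
Step 4: x=[3.9227] v=[-0.8739]
Step 5: x=[3.6718] v=[-1.0036]
Step 6: x=[3.4015] v=[-1.0811]
Step 7: x=[3.1259] v=[-1.1023]
Step 8: x=[2.8594] v=[-1.0660]
Step 9: x=[2.6159] v=[-0.9742]
Step 10: x=[2.4080] v=[-0.8317]
Step 11: x=[2.2465] v=[-0.6459]
Step 12: x=[2.1399] v=[-0.4264]
Step 13: x=[2.0937] v=[-0.1847]
Step 14: x=[2.1104] v=[0.0666]
First v>=0 after going negative at step 14, time=3.5000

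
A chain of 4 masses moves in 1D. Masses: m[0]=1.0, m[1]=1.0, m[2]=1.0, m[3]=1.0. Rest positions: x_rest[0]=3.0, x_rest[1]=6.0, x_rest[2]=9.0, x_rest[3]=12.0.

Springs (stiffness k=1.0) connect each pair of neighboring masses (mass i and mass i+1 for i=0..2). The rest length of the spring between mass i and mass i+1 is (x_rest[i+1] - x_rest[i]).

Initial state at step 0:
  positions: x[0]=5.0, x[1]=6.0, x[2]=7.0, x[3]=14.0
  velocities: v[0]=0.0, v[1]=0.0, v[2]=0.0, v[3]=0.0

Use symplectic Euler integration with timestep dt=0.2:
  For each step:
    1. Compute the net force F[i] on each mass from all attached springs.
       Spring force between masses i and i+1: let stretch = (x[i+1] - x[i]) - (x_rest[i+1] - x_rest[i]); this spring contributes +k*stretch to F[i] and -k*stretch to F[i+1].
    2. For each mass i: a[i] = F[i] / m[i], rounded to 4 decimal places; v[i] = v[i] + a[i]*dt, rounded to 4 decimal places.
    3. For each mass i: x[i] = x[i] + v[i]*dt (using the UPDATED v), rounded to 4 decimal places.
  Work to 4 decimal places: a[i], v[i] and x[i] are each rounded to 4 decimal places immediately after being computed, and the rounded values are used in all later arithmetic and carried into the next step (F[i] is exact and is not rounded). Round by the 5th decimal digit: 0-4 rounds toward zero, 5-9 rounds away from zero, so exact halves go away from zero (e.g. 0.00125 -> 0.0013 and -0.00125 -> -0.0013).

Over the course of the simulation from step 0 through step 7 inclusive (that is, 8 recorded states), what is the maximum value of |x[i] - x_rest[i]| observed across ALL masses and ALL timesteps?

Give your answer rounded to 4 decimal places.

Answer: 2.0564

Derivation:
Step 0: x=[5.0000 6.0000 7.0000 14.0000] v=[0.0000 0.0000 0.0000 0.0000]
Step 1: x=[4.9200 6.0000 7.2400 13.8400] v=[-0.4000 0.0000 1.2000 -0.8000]
Step 2: x=[4.7632 6.0064 7.6944 13.5360] v=[-0.7840 0.0320 2.2720 -1.5200]
Step 3: x=[4.5361 6.0306 8.3149 13.1183] v=[-1.1354 0.1210 3.1027 -2.0883]
Step 4: x=[4.2488 6.0864 9.0362 12.6285] v=[-1.4365 0.2790 3.6065 -2.4490]
Step 5: x=[3.9150 6.1867 9.7832 12.1150] v=[-1.6690 0.5014 3.7350 -2.5675]
Step 6: x=[3.5521 6.3400 10.4796 11.6282] v=[-1.8147 0.7664 3.4821 -2.4339]
Step 7: x=[3.1807 6.5473 11.0564 11.2155] v=[-1.8571 1.0367 2.8839 -2.0636]
Max displacement = 2.0564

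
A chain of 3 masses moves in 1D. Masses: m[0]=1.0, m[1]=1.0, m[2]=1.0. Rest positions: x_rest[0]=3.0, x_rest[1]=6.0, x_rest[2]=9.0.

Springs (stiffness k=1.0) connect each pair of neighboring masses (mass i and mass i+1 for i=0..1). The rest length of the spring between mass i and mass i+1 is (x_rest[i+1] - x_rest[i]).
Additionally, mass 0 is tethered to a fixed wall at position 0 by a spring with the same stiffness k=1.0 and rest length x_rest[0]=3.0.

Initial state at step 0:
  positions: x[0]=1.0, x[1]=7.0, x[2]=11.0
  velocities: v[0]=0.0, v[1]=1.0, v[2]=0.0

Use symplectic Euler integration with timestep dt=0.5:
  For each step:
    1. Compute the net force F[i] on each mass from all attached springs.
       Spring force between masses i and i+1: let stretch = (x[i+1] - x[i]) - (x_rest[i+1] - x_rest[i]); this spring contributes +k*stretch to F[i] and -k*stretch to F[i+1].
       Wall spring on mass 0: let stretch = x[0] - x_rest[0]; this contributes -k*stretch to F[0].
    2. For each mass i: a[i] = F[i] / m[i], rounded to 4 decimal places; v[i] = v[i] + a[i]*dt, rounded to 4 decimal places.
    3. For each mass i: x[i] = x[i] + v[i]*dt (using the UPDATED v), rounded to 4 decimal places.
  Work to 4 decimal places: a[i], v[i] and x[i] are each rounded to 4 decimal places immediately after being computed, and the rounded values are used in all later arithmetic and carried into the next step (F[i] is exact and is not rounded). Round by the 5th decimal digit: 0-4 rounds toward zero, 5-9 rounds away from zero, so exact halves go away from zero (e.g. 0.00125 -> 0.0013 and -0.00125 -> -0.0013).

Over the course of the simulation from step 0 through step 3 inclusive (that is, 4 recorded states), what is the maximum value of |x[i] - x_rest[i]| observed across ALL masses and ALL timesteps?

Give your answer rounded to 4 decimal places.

Answer: 2.6250

Derivation:
Step 0: x=[1.0000 7.0000 11.0000] v=[0.0000 1.0000 0.0000]
Step 1: x=[2.2500 7.0000 10.7500] v=[2.5000 0.0000 -0.5000]
Step 2: x=[4.1250 6.7500 10.3125] v=[3.7500 -0.5000 -0.8750]
Step 3: x=[5.6250 6.7344 9.7344] v=[3.0000 -0.0313 -1.1563]
Max displacement = 2.6250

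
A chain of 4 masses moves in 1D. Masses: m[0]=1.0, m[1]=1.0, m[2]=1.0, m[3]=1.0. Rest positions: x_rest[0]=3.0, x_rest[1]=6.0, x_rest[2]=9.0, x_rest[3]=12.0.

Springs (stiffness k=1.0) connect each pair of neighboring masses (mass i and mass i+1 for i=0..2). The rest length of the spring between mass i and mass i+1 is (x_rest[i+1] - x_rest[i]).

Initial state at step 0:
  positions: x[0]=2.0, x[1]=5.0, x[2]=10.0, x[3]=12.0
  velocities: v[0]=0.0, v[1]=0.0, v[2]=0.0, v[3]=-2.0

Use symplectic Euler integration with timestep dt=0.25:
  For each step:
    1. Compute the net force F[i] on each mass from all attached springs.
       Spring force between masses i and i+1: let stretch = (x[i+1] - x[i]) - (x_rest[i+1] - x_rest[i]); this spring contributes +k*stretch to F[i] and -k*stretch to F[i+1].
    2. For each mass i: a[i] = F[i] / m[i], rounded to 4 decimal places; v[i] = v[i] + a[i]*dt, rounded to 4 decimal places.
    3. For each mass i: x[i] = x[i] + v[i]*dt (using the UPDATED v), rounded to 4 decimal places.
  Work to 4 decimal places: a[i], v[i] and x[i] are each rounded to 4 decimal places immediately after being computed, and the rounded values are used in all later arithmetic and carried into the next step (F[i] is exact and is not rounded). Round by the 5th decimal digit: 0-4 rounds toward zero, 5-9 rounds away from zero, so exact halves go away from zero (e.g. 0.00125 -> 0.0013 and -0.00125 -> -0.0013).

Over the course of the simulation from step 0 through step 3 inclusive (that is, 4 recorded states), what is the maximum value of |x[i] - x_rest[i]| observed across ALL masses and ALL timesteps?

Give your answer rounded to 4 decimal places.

Answer: 1.0789

Derivation:
Step 0: x=[2.0000 5.0000 10.0000 12.0000] v=[0.0000 0.0000 0.0000 -2.0000]
Step 1: x=[2.0000 5.1250 9.8125 11.5625] v=[0.0000 0.5000 -0.7500 -1.7500]
Step 2: x=[2.0078 5.3477 9.4414 11.2031] v=[0.0313 0.8906 -1.4844 -1.4375]
Step 3: x=[2.0369 5.6175 8.9246 10.9211] v=[0.1163 1.0791 -2.0674 -1.1279]
Max displacement = 1.0789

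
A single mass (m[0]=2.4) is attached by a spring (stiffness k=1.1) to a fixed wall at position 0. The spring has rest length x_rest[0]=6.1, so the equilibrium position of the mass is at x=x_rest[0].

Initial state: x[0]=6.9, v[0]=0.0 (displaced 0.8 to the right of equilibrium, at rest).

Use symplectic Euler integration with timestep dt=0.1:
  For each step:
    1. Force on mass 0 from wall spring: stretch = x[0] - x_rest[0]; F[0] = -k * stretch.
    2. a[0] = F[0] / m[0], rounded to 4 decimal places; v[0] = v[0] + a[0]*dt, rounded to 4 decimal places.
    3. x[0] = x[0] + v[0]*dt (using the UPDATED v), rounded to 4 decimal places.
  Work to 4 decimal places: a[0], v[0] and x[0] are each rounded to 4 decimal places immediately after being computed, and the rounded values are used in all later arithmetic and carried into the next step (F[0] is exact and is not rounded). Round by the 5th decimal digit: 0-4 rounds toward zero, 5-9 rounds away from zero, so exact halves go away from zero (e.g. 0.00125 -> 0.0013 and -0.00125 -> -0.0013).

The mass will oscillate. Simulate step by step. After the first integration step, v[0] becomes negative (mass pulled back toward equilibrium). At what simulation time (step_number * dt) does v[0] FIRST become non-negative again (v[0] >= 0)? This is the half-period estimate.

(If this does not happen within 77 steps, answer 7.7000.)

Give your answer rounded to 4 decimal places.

Step 0: x=[6.9000] v=[0.0000]
Step 1: x=[6.8963] v=[-0.0367]
Step 2: x=[6.8890] v=[-0.0732]
Step 3: x=[6.8781] v=[-0.1094]
Step 4: x=[6.8636] v=[-0.1451]
Step 5: x=[6.8456] v=[-0.1801]
Step 6: x=[6.8242] v=[-0.2143]
Step 7: x=[6.7995] v=[-0.2475]
Step 8: x=[6.7715] v=[-0.2796]
Step 9: x=[6.7405] v=[-0.3104]
Step 10: x=[6.7065] v=[-0.3398]
Step 11: x=[6.6697] v=[-0.3676]
Step 12: x=[6.6303] v=[-0.3937]
Step 13: x=[6.5885] v=[-0.4180]
Step 14: x=[6.5445] v=[-0.4404]
Step 15: x=[6.4984] v=[-0.4608]
Step 16: x=[6.4505] v=[-0.4791]
Step 17: x=[6.4010] v=[-0.4952]
Step 18: x=[6.3501] v=[-0.5090]
Step 19: x=[6.2981] v=[-0.5205]
Step 20: x=[6.2451] v=[-0.5296]
Step 21: x=[6.1915] v=[-0.5363]
Step 22: x=[6.1375] v=[-0.5405]
Step 23: x=[6.0833] v=[-0.5422]
Step 24: x=[6.0292] v=[-0.5414]
Step 25: x=[5.9754] v=[-0.5382]
Step 26: x=[5.9222] v=[-0.5325]
Step 27: x=[5.8698] v=[-0.5244]
Step 28: x=[5.8184] v=[-0.5139]
Step 29: x=[5.7683] v=[-0.5010]
Step 30: x=[5.7197] v=[-0.4858]
Step 31: x=[5.6729] v=[-0.4684]
Step 32: x=[5.6280] v=[-0.4488]
Step 33: x=[5.5853] v=[-0.4272]
Step 34: x=[5.5449] v=[-0.4036]
Step 35: x=[5.5071] v=[-0.3782]
Step 36: x=[5.4720] v=[-0.3510]
Step 37: x=[5.4398] v=[-0.3222]
Step 38: x=[5.4106] v=[-0.2919]
Step 39: x=[5.3846] v=[-0.2603]
Step 40: x=[5.3619] v=[-0.2275]
Step 41: x=[5.3425] v=[-0.1937]
Step 42: x=[5.3266] v=[-0.1590]
Step 43: x=[5.3142] v=[-0.1236]
Step 44: x=[5.3054] v=[-0.0876]
Step 45: x=[5.3003] v=[-0.0512]
Step 46: x=[5.2988] v=[-0.0146]
Step 47: x=[5.3010] v=[0.0221]
First v>=0 after going negative at step 47, time=4.7000

Answer: 4.7000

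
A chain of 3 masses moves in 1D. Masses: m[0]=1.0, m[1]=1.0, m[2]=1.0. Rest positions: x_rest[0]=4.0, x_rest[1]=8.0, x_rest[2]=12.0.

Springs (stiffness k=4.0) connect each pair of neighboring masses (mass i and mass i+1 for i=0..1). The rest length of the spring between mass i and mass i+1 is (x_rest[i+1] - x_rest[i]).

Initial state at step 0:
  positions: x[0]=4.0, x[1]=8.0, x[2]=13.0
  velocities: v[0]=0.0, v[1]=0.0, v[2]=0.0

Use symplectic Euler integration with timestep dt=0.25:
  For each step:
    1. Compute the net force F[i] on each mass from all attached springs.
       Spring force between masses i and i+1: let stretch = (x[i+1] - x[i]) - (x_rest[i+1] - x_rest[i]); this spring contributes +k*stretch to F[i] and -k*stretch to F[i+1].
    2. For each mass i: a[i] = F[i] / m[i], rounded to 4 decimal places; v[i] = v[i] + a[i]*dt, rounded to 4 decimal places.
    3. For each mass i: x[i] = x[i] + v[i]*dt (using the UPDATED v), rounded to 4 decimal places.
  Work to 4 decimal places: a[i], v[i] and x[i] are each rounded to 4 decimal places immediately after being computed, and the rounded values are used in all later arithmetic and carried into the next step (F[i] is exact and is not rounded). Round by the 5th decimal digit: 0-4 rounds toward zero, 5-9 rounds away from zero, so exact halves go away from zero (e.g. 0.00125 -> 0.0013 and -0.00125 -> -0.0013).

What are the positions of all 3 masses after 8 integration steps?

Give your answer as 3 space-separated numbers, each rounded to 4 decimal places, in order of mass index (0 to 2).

Step 0: x=[4.0000 8.0000 13.0000] v=[0.0000 0.0000 0.0000]
Step 1: x=[4.0000 8.2500 12.7500] v=[0.0000 1.0000 -1.0000]
Step 2: x=[4.0625 8.5625 12.3750] v=[0.2500 1.2500 -1.5000]
Step 3: x=[4.2500 8.7031 12.0469] v=[0.7500 0.5625 -1.3125]
Step 4: x=[4.5508 8.5664 11.8828] v=[1.2031 -0.5468 -0.6563]
Step 5: x=[4.8555 8.2549 11.8896] v=[1.2187 -1.2460 0.0273]
Step 6: x=[5.0100 8.0022 11.9878] v=[0.6181 -1.0107 0.3926]
Step 7: x=[4.9126 7.9979 12.0896] v=[-0.3897 -0.0173 0.4070]
Step 8: x=[4.5865 8.2452 12.1684] v=[-1.3044 0.9891 0.3153]

Answer: 4.5865 8.2452 12.1684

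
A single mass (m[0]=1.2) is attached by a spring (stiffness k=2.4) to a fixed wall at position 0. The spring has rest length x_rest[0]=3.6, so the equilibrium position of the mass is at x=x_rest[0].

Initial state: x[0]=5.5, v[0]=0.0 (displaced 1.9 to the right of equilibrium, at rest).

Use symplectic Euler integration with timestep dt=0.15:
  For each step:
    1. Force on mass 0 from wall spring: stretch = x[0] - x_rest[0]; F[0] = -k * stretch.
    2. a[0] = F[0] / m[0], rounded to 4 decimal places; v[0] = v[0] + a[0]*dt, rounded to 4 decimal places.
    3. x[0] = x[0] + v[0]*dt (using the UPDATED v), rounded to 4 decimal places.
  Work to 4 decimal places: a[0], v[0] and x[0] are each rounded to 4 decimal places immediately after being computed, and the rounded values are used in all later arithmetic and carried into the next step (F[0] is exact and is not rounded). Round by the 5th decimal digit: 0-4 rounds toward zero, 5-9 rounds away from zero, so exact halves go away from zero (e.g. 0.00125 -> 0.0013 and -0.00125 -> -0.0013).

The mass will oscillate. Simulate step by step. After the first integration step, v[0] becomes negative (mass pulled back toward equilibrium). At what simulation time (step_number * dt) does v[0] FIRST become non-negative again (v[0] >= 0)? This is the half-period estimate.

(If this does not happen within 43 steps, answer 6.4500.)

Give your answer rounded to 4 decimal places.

Step 0: x=[5.5000] v=[0.0000]
Step 1: x=[5.4145] v=[-0.5700]
Step 2: x=[5.2473] v=[-1.1144]
Step 3: x=[5.0060] v=[-1.6086]
Step 4: x=[4.7014] v=[-2.0304]
Step 5: x=[4.3473] v=[-2.3608]
Step 6: x=[3.9596] v=[-2.5850]
Step 7: x=[3.5557] v=[-2.6929]
Step 8: x=[3.1538] v=[-2.6796]
Step 9: x=[2.7719] v=[-2.5457]
Step 10: x=[2.4273] v=[-2.2973]
Step 11: x=[2.1355] v=[-1.9455]
Step 12: x=[1.9096] v=[-1.5062]
Step 13: x=[1.7597] v=[-0.9991]
Step 14: x=[1.6927] v=[-0.4470]
Step 15: x=[1.7115] v=[0.1252]
First v>=0 after going negative at step 15, time=2.2500

Answer: 2.2500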